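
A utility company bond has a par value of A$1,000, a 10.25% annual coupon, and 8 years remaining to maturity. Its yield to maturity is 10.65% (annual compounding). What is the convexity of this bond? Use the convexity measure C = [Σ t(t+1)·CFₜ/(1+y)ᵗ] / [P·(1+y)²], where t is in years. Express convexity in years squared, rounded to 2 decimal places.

With y = 0.1065:
  t   CF        PV=CF/(1+0.1065)^t    t·PV        t(t+1)·PV
  1       102.50        92.6344        92.6344         185.2689
  2       102.50        83.7184       167.4368         502.3105
  3       102.50        75.6606       226.9817         907.9268
  4       102.50        68.3783       273.5131       1,367.5657
  5       102.50        61.7969       308.9846       1,853.9074
  6       102.50        55.8490       335.0940       2,345.6578
  7       102.50        50.4736       353.3149       2,826.5194
  8     1,102.50       490.6449     3,925.1589      35,326.4298
  Σ                    979.1560     5,683.1184      45,315.5862
P = 979.1560.
Convexity = Σ t(t+1)·PV / [P·(1+y)²] = 45,315.5862 / (979.1560 × 1.224342) = 37.80009.

37.80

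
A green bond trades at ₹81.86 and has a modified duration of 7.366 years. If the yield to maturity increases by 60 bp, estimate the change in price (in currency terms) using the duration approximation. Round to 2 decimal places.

-₹3.62

Duration approximation: ΔP/P ≈ -D_mod · Δy = -7.366 × (+0.006) = -0.044196.
ΔP ≈ 81.86 × (-0.044196) = -3.61788456.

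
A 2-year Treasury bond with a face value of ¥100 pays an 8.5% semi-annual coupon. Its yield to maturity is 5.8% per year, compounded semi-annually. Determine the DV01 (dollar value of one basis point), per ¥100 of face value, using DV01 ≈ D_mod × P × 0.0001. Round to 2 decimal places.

Periodic yield y = 0.029.
  t   CF        PV=CF/(1+0.029)^t    t·PV
  1         4.25         4.1302         4.1302
  2         4.25         4.0138         8.0276
  3         4.25         3.9007        11.7021
  4       104.25        92.9854       371.9414
  Σ                    105.0301       395.8014
P = 105.0301; D_Mac = 3.76846 half-year periods = 1.88423 yrs; D_mod = 1.83113 yrs.
DV01 ≈ 1.83113 × 105.0301 × 0.0001 = 0.019232.

¥0.02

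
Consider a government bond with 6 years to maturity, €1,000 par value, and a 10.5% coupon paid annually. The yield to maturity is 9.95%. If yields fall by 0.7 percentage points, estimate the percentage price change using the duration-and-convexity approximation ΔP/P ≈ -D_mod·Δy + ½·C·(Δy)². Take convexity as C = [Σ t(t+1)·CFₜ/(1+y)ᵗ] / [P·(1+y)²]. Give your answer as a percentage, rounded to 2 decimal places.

With y = 0.0995:
  t   CF        PV=CF/(1+0.0995)^t    t·PV        t(t+1)·PV
  1       105.00        95.4980        95.4980         190.9959
  2       105.00        86.8558       173.7116         521.1348
  3       105.00        78.9957       236.9872         947.9487
  4       105.00        71.8470       287.3878       1,436.9391
  5       105.00        65.3451       326.7256       1,960.3535
  6     1,105.00       625.4475     3,752.6851      26,268.7959
  Σ                  1,023.9891     4,872.9953      31,326.1679
P = 1,023.9891; D_Mac = 4.75884 yrs; D_mod = 4.32818 yrs; C = 25.30588.
Duration effect: -4.32818 × (-0.007) = +0.030297
Convexity effect: 0.5 × 25.30588 × (-0.007)² = +0.0006200
ΔP/P ≈ +0.030297 + 0.0006200 = +0.030917 = +3.0917%.

+3.09%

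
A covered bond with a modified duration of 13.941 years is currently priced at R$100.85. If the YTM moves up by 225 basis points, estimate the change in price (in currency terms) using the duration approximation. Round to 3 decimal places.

Duration approximation: ΔP/P ≈ -D_mod · Δy = -13.941 × (+0.0225) = -0.3136725.
ΔP ≈ 100.85 × (-0.3136725) = -31.633871625.

-R$31.634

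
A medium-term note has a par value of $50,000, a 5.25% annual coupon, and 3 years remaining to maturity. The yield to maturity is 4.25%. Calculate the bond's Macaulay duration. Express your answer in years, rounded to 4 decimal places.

Periodic yield y = 0.0425. Discount each cash flow and weight by its year:
  t   CF        PV=CF/(1+0.0425)^t    t·PV
  1     2,625.00     2,517.9856     2,517.9856
  2     2,625.00     2,415.3339     4,830.6678
  3    52,625.00    46,447.6684   139,343.0052
  Σ                 51,380.9879   146,691.6586
Price P = Σ PV = 51,380.9879.
Macaulay duration = Σ(t·PV) / P = 146,691.6586 / 51,380.9879 = 2.85498 years.

2.8550 years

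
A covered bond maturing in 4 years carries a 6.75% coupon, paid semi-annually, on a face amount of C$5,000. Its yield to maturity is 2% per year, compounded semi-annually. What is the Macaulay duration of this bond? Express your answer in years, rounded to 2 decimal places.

Periodic yield y = 0.01. Discount each cash flow and weight by its period:
  t   CF        PV=CF/(1+0.01)^t    t·PV
  1       168.75       167.0792       167.0792
  2       168.75       165.4250       330.8499
  3       168.75       163.7871       491.3613
  4       168.75       162.1654       648.6617
  5       168.75       160.5598       802.7992
  6       168.75       158.9701       953.8208
  7       168.75       157.3962     1,101.7732
  8     5,168.75     4,773.2539    38,186.0312
  Σ                  5,908.6367    42,682.3765
Price P = Σ PV = 5,908.6367.
Macaulay duration = Σ(t·PV) / P = 42,682.3765 / 5,908.6367 = 7.22373 half-year periods.
In years: 7.22373 / 2 = 3.61186 years.

3.61 years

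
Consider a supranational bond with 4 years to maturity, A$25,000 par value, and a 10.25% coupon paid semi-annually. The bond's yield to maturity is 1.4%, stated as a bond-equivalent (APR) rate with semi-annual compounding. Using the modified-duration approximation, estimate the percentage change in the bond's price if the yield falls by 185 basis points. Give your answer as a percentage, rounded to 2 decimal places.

Periodic yield y = 0.007. Modified duration first:
  t   CF        PV=CF/(1+0.007)^t    t·PV
  1     1,281.25     1,272.3436     1,272.3436
  2     1,281.25     1,263.4991     2,526.9982
  3     1,281.25     1,254.7161     3,764.1483
  4     1,281.25     1,245.9941     4,983.9765
  5     1,281.25     1,237.3328     6,186.6640
  6     1,281.25     1,228.7317     7,372.3901
  7     1,281.25     1,220.1903     8,541.3324
  8    26,281.25    24,854.7989   198,838.3909
  Σ                 33,577.6066   233,486.2440
P = 33,577.6066; D_Mac = 6.95363 half-year periods = 3.47681 yrs; D_mod = 3.47681/(1+0.007) = 3.45265 yrs.
ΔP/P ≈ -D_mod · Δy = -3.45265 × (-0.0185) = +0.063874 = +6.3874%.

+6.39%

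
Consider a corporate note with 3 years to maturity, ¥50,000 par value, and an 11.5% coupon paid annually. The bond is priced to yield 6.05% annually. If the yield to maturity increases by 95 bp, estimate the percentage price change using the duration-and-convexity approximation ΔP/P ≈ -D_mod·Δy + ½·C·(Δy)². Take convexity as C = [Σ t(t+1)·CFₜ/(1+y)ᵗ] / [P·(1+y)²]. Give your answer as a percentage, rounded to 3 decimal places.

-2.396%

With y = 0.0605:
  t   CF        PV=CF/(1+0.0605)^t    t·PV        t(t+1)·PV
  1     5,750.00     5,421.9708     5,421.9708      10,843.9415
  2     5,750.00     5,112.6551    10,225.3103      30,675.9308
  3    55,750.00    46,742.5986   140,227.7959     560,911.1836
  Σ                 57,277.2245   155,875.0769     602,431.0560
P = 57,277.2245; D_Mac = 2.72141 yrs; D_mod = 2.56616 yrs; C = 9.35199.
Duration effect: -2.56616 × (+0.0095) = -0.024379
Convexity effect: 0.5 × 9.35199 × (0.0095)² = +0.0004220
ΔP/P ≈ -0.024379 + 0.0004220 = -0.023957 = -2.3957%.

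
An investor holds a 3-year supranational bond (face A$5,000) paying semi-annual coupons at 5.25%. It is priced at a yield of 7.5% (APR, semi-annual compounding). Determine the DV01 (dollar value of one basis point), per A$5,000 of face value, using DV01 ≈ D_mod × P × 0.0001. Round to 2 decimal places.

A$1.27

Periodic yield y = 0.0375.
  t   CF        PV=CF/(1+0.0375)^t    t·PV
  1       131.25       126.5060       126.5060
  2       131.25       121.9335       243.8670
  3       131.25       117.5263       352.5788
  4       131.25       113.2783       453.1134
  5       131.25       109.1839       545.9197
  6     5,131.25     4,114.2866    24,685.7197
  Σ                  4,702.7147    26,407.7047
P = 4,702.7147; D_Mac = 5.61542 half-year periods = 2.80771 yrs; D_mod = 2.70623 yrs.
DV01 ≈ 2.70623 × 4,702.7147 × 0.0001 = 1.272660.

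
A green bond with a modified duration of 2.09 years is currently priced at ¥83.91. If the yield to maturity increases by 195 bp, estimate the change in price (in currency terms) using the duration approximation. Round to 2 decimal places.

Duration approximation: ΔP/P ≈ -D_mod · Δy = -2.09 × (+0.0195) = -0.040755.
ΔP ≈ 83.91 × (-0.040755) = -3.41975205.

-¥3.42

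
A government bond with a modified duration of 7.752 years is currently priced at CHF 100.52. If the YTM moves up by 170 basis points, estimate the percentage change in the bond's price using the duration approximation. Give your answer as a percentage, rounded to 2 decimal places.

-13.18%

Duration approximation: ΔP/P ≈ -D_mod · Δy = -7.752 × (+0.017) = -0.131784.
As a percentage: -13.1784%.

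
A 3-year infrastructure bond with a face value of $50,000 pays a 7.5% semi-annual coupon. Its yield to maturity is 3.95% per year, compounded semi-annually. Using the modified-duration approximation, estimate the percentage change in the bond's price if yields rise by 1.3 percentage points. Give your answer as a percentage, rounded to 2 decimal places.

-3.51%

Periodic yield y = 0.01975. Modified duration first:
  t   CF        PV=CF/(1+0.01975)^t    t·PV
  1     1,875.00     1,838.6860     1,838.6860
  2     1,875.00     1,803.0752     3,606.1504
  3     1,875.00     1,768.1542     5,304.4625
  4     1,875.00     1,733.9095     6,935.6378
  5     1,875.00     1,700.3280     8,501.6399
  6    51,875.00    46,131.3141   276,787.8844
  Σ                 54,975.4668   302,974.4610
P = 54,975.4668; D_Mac = 5.51108 half-year periods = 2.75554 yrs; D_mod = 2.75554/(1+0.01975) = 2.70217 yrs.
ΔP/P ≈ -D_mod · Δy = -2.70217 × (+0.013) = -0.035128 = -3.5128%.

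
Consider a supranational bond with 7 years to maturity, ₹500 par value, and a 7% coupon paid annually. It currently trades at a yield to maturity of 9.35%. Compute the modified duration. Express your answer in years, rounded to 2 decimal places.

5.19 years

Periodic yield y = 0.0935. First find Macaulay duration:
  t   CF        PV=CF/(1+0.0935)^t    t·PV
  1        35.00        32.0073        32.0073
  2        35.00        29.2705        58.5410
  3        35.00        26.7677        80.3032
  4        35.00        24.4790        97.9158
  5        35.00        22.3859       111.9294
  6        35.00        20.4718       122.8306
  7       535.00       286.1688     2,003.1815
  Σ                    441.5510     2,506.7089
P = 441.5510; Macaulay duration = 2,506.7089 / 441.5510 = 5.67705 years.
Modified duration = D_Mac / (1 + y) = 5.67705 / 1.0935 = 5.19164 years.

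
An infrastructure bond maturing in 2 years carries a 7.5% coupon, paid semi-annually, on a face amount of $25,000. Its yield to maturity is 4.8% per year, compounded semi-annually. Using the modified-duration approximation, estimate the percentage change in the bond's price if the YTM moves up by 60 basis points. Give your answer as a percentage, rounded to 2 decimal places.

Periodic yield y = 0.024. Modified duration first:
  t   CF        PV=CF/(1+0.024)^t    t·PV
  1       937.50       915.5273       915.5273
  2       937.50       894.0697     1,788.1393
  3       937.50       873.1149     2,619.3447
  4    25,937.50    23,590.0188    94,360.0753
  Σ                 26,272.7308    99,683.0867
P = 26,272.7308; D_Mac = 3.79417 half-year periods = 1.89708 yrs; D_mod = 1.89708/(1+0.024) = 1.85262 yrs.
ΔP/P ≈ -D_mod · Δy = -1.85262 × (+0.006) = -0.011116 = -1.1116%.

-1.11%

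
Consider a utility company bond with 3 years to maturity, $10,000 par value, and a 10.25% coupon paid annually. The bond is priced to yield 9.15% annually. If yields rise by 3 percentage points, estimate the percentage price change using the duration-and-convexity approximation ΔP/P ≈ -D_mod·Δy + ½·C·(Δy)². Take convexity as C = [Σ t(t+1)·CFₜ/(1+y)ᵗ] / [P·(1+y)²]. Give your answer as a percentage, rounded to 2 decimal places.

With y = 0.0915:
  t   CF        PV=CF/(1+0.0915)^t    t·PV        t(t+1)·PV
  1     1,025.00       939.0747       939.0747       1,878.1493
  2     1,025.00       860.3524     1,720.7048       5,162.1145
  3    11,025.00     8,478.2726    25,434.8179     101,739.2716
  Σ                 10,277.6997    28,094.5974     108,779.5355
P = 10,277.6997; D_Mac = 2.73355 yrs; D_mod = 2.50440 yrs; C = 8.88390.
Duration effect: -2.50440 × (+0.03) = -0.075132
Convexity effect: 0.5 × 8.88390 × (0.03)² = +0.0039978
ΔP/P ≈ -0.075132 + 0.0039978 = -0.071134 = -7.1134%.

-7.11%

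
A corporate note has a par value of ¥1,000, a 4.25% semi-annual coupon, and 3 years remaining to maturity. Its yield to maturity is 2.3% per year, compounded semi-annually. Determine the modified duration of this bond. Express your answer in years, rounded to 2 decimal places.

2.82 years

Periodic yield y = 0.0115. First find Macaulay duration:
  t   CF        PV=CF/(1+0.0115)^t    t·PV
  1        21.25        21.0084        21.0084
  2        21.25        20.7696        41.5391
  3        21.25        20.5334        61.6003
  4        21.25        20.3000        81.1999
  5        21.25        20.0692       100.3459
  6     1,021.25       953.5352     5,721.2114
  Σ                  1,056.2158     6,026.9049
P = 1,056.2158; Macaulay duration = 6,026.9049 / 1,056.2158 = 5.70613 half-year periods = 2.85307 years.
Modified duration = D_Mac / (1 + y) = 2.85307 / 1.0115 = 2.82063 years.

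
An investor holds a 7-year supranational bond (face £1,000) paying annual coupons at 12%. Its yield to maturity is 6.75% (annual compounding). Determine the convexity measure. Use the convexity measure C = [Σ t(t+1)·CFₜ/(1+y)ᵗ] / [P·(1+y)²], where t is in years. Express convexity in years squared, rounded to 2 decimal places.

With y = 0.0675:
  t   CF        PV=CF/(1+0.0675)^t    t·PV        t(t+1)·PV
  1       120.00       112.4122       112.4122         224.8244
  2       120.00       105.3041       210.6083         631.8249
  3       120.00        98.6456       295.9367       1,183.7469
  4       120.00        92.4080       369.6321       1,848.1606
  5       120.00        86.5649       432.8245       2,596.9470
  6       120.00        81.0912       486.5474       3,405.8321
  7     1,120.00       708.9945     4,962.9612      39,703.6893
  Σ                  1,285.4205     6,870.9224      49,595.0251
P = 1,285.4205.
Convexity = Σ t(t+1)·PV / [P·(1+y)²] = 49,595.0251 / (1,285.4205 × 1.139556) = 33.85767.

33.86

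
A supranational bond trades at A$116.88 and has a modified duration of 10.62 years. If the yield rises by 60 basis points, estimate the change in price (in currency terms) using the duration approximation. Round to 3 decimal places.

-A$7.448

Duration approximation: ΔP/P ≈ -D_mod · Δy = -10.62 × (+0.006) = -0.063720.
ΔP ≈ 116.88 × (-0.063720) = -7.4475936.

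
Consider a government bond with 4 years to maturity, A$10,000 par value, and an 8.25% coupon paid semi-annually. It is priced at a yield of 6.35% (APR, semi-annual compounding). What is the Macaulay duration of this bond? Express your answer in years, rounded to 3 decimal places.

3.506 years

Periodic yield y = 0.03175. Discount each cash flow and weight by its period:
  t   CF        PV=CF/(1+0.03175)^t    t·PV
  1       412.50       399.8062       399.8062
  2       412.50       387.5029       775.0059
  3       412.50       375.5783     1,126.7350
  4       412.50       364.0207     1,456.0827
  5       412.50       352.8187     1,764.0934
  6       412.50       341.9614     2,051.7684
  7       412.50       331.4382     2,320.0677
  8    10,412.50     8,108.8486    64,870.7891
  Σ                 10,661.9750    74,764.3482
Price P = Σ PV = 10,661.9750.
Macaulay duration = Σ(t·PV) / P = 74,764.3482 / 10,661.9750 = 7.01224 half-year periods.
In years: 7.01224 / 2 = 3.50612 years.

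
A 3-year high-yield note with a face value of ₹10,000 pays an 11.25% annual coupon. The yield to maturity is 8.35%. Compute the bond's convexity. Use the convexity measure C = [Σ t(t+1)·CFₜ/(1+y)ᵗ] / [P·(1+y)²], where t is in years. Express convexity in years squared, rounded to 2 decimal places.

With y = 0.0835:
  t   CF        PV=CF/(1+0.0835)^t    t·PV        t(t+1)·PV
  1     1,125.00     1,038.3018     1,038.3018       2,076.6036
  2     1,125.00       958.2850     1,916.5700       5,749.7100
  3    11,125.00     8,746.0765    26,238.2296     104,952.9182
  Σ                 10,742.6633    29,193.1014     112,779.2318
P = 10,742.6633.
Convexity = Σ t(t+1)·PV / [P·(1+y)²] = 112,779.2318 / (10,742.6633 × 1.173972) = 8.94251.

8.94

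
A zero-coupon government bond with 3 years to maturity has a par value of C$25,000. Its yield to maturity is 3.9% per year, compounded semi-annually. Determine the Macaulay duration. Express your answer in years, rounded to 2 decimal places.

A zero-coupon bond has a single cash flow at maturity, so its Macaulay duration equals its maturity: 3 years.
(Equivalently: 6 semi-annual periods ÷ 2 = 3 years.)

3.00 years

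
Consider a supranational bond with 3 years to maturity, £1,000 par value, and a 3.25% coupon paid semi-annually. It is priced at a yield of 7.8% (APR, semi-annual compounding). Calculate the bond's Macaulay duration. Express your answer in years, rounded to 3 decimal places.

2.873 years

Periodic yield y = 0.039. Discount each cash flow and weight by its period:
  t   CF        PV=CF/(1+0.039)^t    t·PV
  1        16.25        15.6400        15.6400
  2        16.25        15.0530        30.1059
  3        16.25        14.4879        43.4638
  4        16.25        13.9441        55.7765
  5        16.25        13.4207        67.1036
  6     1,016.25       807.8064     4,846.8382
  Σ                    880.3522     5,058.9281
Price P = Σ PV = 880.3522.
Macaulay duration = Σ(t·PV) / P = 5,058.9281 / 880.3522 = 5.74648 half-year periods.
In years: 5.74648 / 2 = 2.87324 years.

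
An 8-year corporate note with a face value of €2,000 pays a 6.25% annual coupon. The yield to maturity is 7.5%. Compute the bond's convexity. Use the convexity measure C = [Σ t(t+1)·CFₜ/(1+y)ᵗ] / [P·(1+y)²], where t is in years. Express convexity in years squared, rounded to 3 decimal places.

With y = 0.075:
  t   CF        PV=CF/(1+0.075)^t    t·PV        t(t+1)·PV
  1       125.00       116.2791       116.2791         232.5581
  2       125.00       108.1666       216.3332         648.9995
  3       125.00       100.6201       301.8602       1,207.4409
  4       125.00        93.6001       374.4003       1,872.0013
  5       125.00        87.0698       435.3491       2,612.0949
  6       125.00        80.9952       485.9711       3,401.7980
  7       125.00        75.3444       527.4105       4,219.2843
  8     2,125.00     1,191.4922     9,531.9380      85,787.4417
  Σ                  1,853.5674    11,989.5415      99,981.6186
P = 1,853.5674.
Convexity = Σ t(t+1)·PV / [P·(1+y)²] = 99,981.6186 / (1,853.5674 × 1.155625) = 46.67613.

46.676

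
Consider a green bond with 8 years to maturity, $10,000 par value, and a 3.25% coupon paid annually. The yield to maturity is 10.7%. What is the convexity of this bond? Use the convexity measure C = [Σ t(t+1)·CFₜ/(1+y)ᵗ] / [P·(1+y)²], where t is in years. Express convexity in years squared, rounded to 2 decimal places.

With y = 0.107:
  t   CF        PV=CF/(1+0.107)^t    t·PV        t(t+1)·PV
  1       325.00       293.5863       293.5863         587.1725
  2       325.00       265.2089       530.4178       1,591.2535
  3       325.00       239.5744       718.7233       2,874.8934
  4       325.00       216.4177       865.6710       4,328.3550
  5       325.00       195.4993       977.4966       5,864.9797
  6       325.00       176.6028     1,059.6169       7,417.3185
  7       325.00       159.5328     1,116.7297       8,933.8374
  8    10,325.00     4,578.3511    36,626.8087     329,641.2784
  Σ                  6,124.7734    42,189.0504     361,239.0883
P = 6,124.7734.
Convexity = Σ t(t+1)·PV / [P·(1+y)²] = 361,239.0883 / (6,124.7734 × 1.225449) = 48.12929.

48.13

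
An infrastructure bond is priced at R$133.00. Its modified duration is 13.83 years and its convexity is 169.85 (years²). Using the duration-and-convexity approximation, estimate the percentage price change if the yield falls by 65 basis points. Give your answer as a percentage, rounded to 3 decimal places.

+9.348%

Duration effect: -D_mod·Δy = -13.83 × (-0.0065) = +0.089895
Convexity effect: ½·C·(Δy)² = 0.5 × 169.85 × (-0.0065)² = +0.00358808125
ΔP/P ≈ +0.089895 + 0.00358808125 = +0.09348308125
= +9.348308125%.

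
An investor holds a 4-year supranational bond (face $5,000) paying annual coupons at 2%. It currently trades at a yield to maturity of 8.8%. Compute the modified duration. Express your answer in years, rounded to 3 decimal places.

Periodic yield y = 0.088. First find Macaulay duration:
  t   CF        PV=CF/(1+0.088)^t    t·PV
  1       100.00        91.9118        91.9118
  2       100.00        84.4777       168.9554
  3       100.00        77.6450       232.9349
  4     5,100.00     3,639.6079    14,558.4315
  Σ                  3,893.6423    15,052.2336
P = 3,893.6423; Macaulay duration = 15,052.2336 / 3,893.6423 = 3.86585 years.
Modified duration = D_Mac / (1 + y) = 3.86585 / 1.088 = 3.55317 years.

3.553 years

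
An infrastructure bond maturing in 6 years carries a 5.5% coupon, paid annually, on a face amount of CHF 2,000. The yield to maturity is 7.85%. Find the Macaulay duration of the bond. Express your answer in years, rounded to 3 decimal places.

5.220 years

Periodic yield y = 0.0785. Discount each cash flow and weight by its year:
  t   CF        PV=CF/(1+0.0785)^t    t·PV
  1       110.00       101.9935       101.9935
  2       110.00        94.5698       189.1396
  3       110.00        87.6864       263.0592
  4       110.00        81.3040       325.2161
  5       110.00        75.3862       376.9311
  6     2,110.00     1,340.7925     8,044.7548
  Σ                  1,781.7324     9,301.0942
Price P = Σ PV = 1,781.7324.
Macaulay duration = Σ(t·PV) / P = 9,301.0942 / 1,781.7324 = 5.22025 years.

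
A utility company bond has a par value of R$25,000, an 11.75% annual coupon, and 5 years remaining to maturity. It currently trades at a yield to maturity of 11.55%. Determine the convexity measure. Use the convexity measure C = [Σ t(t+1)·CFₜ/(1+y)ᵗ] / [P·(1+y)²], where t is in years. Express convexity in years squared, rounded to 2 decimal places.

18.13

With y = 0.1155:
  t   CF        PV=CF/(1+0.1155)^t    t·PV        t(t+1)·PV
  1     2,937.50     2,633.3483     2,633.3483       5,266.6965
  2     2,937.50     2,360.6887     4,721.3775      14,164.1324
  3     2,937.50     2,116.2606     6,348.7819      25,395.1275
  4     2,937.50     1,897.1409     7,588.5634      37,942.8171
  5    27,937.50    16,174.8279    80,874.1393     485,244.8358
  Σ                 25,182.2663   102,166.2103     568,013.6093
P = 25,182.2663.
Convexity = Σ t(t+1)·PV / [P·(1+y)²] = 568,013.6093 / (25,182.2663 × 1.244340) = 18.12695.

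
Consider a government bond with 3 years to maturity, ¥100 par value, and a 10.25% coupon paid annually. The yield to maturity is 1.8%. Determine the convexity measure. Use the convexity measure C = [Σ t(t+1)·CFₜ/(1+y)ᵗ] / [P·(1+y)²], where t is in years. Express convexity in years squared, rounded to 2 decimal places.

With y = 0.018:
  t   CF        PV=CF/(1+0.018)^t    t·PV        t(t+1)·PV
  1        10.25        10.0688        10.0688          20.1375
  2        10.25         9.8907        19.7815          59.3444
  3       110.25       104.5046       313.5137       1,254.0548
  Σ                    124.4641       343.3639       1,333.5367
P = 124.4641.
Convexity = Σ t(t+1)·PV / [P·(1+y)²] = 1,333.5367 / (124.4641 × 1.036324) = 10.33869.

10.34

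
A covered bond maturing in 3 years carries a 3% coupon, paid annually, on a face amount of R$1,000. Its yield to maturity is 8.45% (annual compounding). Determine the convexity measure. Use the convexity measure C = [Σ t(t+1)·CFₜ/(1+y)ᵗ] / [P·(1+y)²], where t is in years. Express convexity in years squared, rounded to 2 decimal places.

With y = 0.0845:
  t   CF        PV=CF/(1+0.0845)^t    t·PV        t(t+1)·PV
  1        30.00        27.6625        27.6625          55.3250
  2        30.00        25.5072        51.0143         153.0430
  3     1,030.00       807.5112     2,422.5336       9,690.1344
  Σ                    860.6809     2,501.2104       9,898.5024
P = 860.6809.
Convexity = Σ t(t+1)·PV / [P·(1+y)²] = 9,898.5024 / (860.6809 × 1.176140) = 9.77841.

9.78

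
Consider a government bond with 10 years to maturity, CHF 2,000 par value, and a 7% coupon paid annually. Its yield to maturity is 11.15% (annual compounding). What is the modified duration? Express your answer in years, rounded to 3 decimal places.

6.389 years

Periodic yield y = 0.1115. First find Macaulay duration:
  t   CF        PV=CF/(1+0.1115)^t    t·PV
  1       140.00       125.9559       125.9559
  2       140.00       113.3207       226.6413
  3       140.00       101.9529       305.8587
  4       140.00        91.7255       366.9021
  5       140.00        82.5241       412.6204
  6       140.00        74.2457       445.4741
  7       140.00        66.7977       467.5842
  8       140.00        60.0969       480.7755
  9       140.00        54.0683       486.6148
  10    2,140.00       743.5653     7,435.6528
  Σ                  1,514.2530    10,754.0798
P = 1,514.2530; Macaulay duration = 10,754.0798 / 1,514.2530 = 7.10190 years.
Modified duration = D_Mac / (1 + y) = 7.10190 / 1.1115 = 6.38948 years.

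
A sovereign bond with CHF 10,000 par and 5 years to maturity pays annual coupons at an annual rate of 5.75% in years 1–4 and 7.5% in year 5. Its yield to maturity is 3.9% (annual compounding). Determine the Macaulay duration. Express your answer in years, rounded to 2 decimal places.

4.51 years

Periodic yield y = 0.039. Discount each cash flow and weight by its year:
  t   CF        PV=CF/(1+0.039)^t    t·PV
  1       575.00       553.4167       553.4167
  2       575.00       532.6436     1,065.2873
  3       575.00       512.6503     1,537.9509
  4       575.00       493.4074     1,973.6296
  5    10,750.00     8,878.3186    44,391.5931
  Σ                 10,970.4367    49,521.8775
Price P = Σ PV = 10,970.4367.
Macaulay duration = Σ(t·PV) / P = 49,521.8775 / 10,970.4367 = 4.51412 years.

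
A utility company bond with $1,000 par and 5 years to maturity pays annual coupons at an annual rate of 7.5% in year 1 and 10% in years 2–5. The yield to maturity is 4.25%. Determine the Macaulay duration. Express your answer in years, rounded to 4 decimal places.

4.3294 years

Periodic yield y = 0.0425. Discount each cash flow and weight by its year:
  t   CF        PV=CF/(1+0.0425)^t    t·PV
  1        75.00        71.9424        71.9424
  2       100.00        92.0127       184.0254
  3       100.00        88.2616       264.7848
  4       100.00        84.6634       338.6536
  5     1,100.00       893.3309     4,466.6546
  Σ                  1,230.2111     5,326.0609
Price P = Σ PV = 1,230.2111.
Macaulay duration = Σ(t·PV) / P = 5,326.0609 / 1,230.2111 = 4.32939 years.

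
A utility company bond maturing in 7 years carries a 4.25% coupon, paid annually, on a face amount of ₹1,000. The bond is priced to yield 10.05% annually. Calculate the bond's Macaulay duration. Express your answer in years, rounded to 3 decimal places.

Periodic yield y = 0.1005. Discount each cash flow and weight by its year:
  t   CF        PV=CF/(1+0.1005)^t    t·PV
  1        42.50        38.6188        38.6188
  2        42.50        35.0921        70.1841
  3        42.50        31.8874        95.6621
  4        42.50        28.9754       115.9014
  5        42.50        26.3293       131.6463
  6        42.50        23.9248       143.5489
  7     1,042.50       533.2683     3,732.8778
  Σ                    718.0959     4,328.4395
Price P = Σ PV = 718.0959.
Macaulay duration = Σ(t·PV) / P = 4,328.4395 / 718.0959 = 6.02766 years.

6.028 years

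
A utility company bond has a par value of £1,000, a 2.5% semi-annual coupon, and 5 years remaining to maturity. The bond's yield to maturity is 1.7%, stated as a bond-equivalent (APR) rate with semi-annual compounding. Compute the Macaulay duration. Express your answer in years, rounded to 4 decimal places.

Periodic yield y = 0.0085. Discount each cash flow and weight by its period:
  t   CF        PV=CF/(1+0.0085)^t    t·PV
  1        12.50        12.3946        12.3946
  2        12.50        12.2902        24.5804
  3        12.50        12.1866        36.5598
  4        12.50        12.0839        48.3355
  5        12.50        11.9820        59.9102
  6        12.50        11.8810        71.2863
  7        12.50        11.7809        82.4663
  8        12.50        11.6816        93.4529
  9        12.50        11.5832       104.2484
  10    1,012.50       930.3278     9,303.2782
  Σ                  1,038.1919     9,836.5125
Price P = Σ PV = 1,038.1919.
Macaulay duration = Σ(t·PV) / P = 9,836.5125 / 1,038.1919 = 9.47466 half-year periods.
In years: 9.47466 / 2 = 4.73733 years.

4.7373 years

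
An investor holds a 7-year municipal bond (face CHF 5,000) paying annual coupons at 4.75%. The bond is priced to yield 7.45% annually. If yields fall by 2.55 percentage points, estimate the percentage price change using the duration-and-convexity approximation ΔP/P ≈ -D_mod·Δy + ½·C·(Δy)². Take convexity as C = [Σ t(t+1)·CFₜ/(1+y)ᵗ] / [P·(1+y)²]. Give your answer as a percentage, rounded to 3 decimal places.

+15.609%

With y = 0.0745:
  t   CF        PV=CF/(1+0.0745)^t    t·PV        t(t+1)·PV
  1       237.50       221.0330       221.0330         442.0661
  2       237.50       205.7078       411.4156       1,234.2468
  3       237.50       191.4451       574.3354       2,297.3417
  4       237.50       178.1714       712.6855       3,563.4275
  5       237.50       165.8179       829.0897       4,974.5382
  6       237.50       154.3210       925.9261       6,481.4830
  7     5,237.50     3,167.2263    22,170.5842     177,364.6737
  Σ                  4,283.7226    25,845.0696     196,357.7770
P = 4,283.7226; D_Mac = 6.03332 yrs; D_mod = 5.61500 yrs; C = 39.70214.
Duration effect: -5.61500 × (-0.0255) = +0.143183
Convexity effect: 0.5 × 39.70214 × (-0.0255)² = +0.0129082
ΔP/P ≈ +0.143183 + 0.0129082 = +0.156091 = +15.6091%.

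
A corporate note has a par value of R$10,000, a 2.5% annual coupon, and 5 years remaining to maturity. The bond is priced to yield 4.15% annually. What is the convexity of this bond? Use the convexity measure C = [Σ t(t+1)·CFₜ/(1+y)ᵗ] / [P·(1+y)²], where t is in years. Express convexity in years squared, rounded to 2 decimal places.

With y = 0.0415:
  t   CF        PV=CF/(1+0.0415)^t    t·PV        t(t+1)·PV
  1       250.00       240.0384       240.0384         480.0768
  2       250.00       230.4737       460.9475       1,382.8425
  3       250.00       221.2902       663.8706       2,655.4824
  4       250.00       212.4726       849.8904       4,249.4518
  5    10,250.00     8,364.2594    41,821.2971     250,927.7825
  Σ                  9,268.5344    44,036.0439     259,695.6360
P = 9,268.5344.
Convexity = Σ t(t+1)·PV / [P·(1+y)²] = 259,695.6360 / (9,268.5344 × 1.084722) = 25.83063.

25.83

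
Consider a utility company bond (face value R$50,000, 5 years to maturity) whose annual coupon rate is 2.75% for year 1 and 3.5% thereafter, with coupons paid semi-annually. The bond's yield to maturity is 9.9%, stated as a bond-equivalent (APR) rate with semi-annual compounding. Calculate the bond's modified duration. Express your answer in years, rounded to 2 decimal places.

Periodic yield y = 0.0495. First find Macaulay duration:
  t   CF        PV=CF/(1+0.0495)^t    t·PV
  1       687.50       655.0738       655.0738
  2       687.50       624.1771     1,248.3542
  3       875.00       756.9387     2,270.8162
  4       875.00       721.2375     2,884.9499
  5       875.00       687.2201     3,436.1004
  6       875.00       654.8071     3,928.8427
  7       875.00       623.9229     4,367.4606
  8       875.00       594.4954     4,755.9633
  9       875.00       566.4559     5,098.1027
  10   50,875.00    31,381.9548   313,819.5484
  Σ                 37,266.2834   342,465.2121
P = 37,266.2834; Macaulay duration = 342,465.2121 / 37,266.2834 = 9.18968 half-year periods = 4.59484 years.
Modified duration = D_Mac / (1 + y) = 4.59484 / 1.0495 = 4.37812 years.

4.38 years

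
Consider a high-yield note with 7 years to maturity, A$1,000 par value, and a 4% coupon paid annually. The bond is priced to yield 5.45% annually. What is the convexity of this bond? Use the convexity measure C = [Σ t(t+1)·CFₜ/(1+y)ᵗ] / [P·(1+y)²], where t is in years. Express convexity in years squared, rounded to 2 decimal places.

42.80

With y = 0.0545:
  t   CF        PV=CF/(1+0.0545)^t    t·PV        t(t+1)·PV
  1        40.00        37.9327        37.9327          75.8653
  2        40.00        35.9722        71.9444         215.8331
  3        40.00        34.1130       102.3391         409.3563
  4        40.00        32.3500       129.3998         646.9991
  5        40.00        30.6780       153.3900         920.3401
  6        40.00        29.0925       174.5548       1,221.8834
  7     1,040.00       717.3106     5,021.1742      40,169.3938
  Σ                    917.4489     5,690.7349      43,659.6711
P = 917.4489.
Convexity = Σ t(t+1)·PV / [P·(1+y)²] = 43,659.6711 / (917.4489 × 1.111970) = 42.79622.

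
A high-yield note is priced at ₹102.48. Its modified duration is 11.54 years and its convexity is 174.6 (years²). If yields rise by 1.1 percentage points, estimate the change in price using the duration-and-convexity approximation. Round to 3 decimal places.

-₹11.926

Duration effect: -D_mod·Δy = -11.54 × (+0.011) = -0.126940
Convexity effect: ½·C·(Δy)² = 0.5 × 174.6 × (0.011)² = +0.0105633
ΔP/P ≈ -0.126940 + 0.0105633 = -0.1163767
ΔP ≈ 102.48 × (-0.1163767) = -11.926284216.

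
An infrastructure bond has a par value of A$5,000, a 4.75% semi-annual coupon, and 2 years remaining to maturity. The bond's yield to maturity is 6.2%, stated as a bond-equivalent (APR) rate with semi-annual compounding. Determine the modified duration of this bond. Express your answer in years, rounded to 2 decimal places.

1.87 years

Periodic yield y = 0.031. First find Macaulay duration:
  t   CF        PV=CF/(1+0.031)^t    t·PV
  1       118.75       115.1794       115.1794
  2       118.75       111.7162       223.4325
  3       118.75       108.3572       325.0715
  4     5,118.75     4,530.3239    18,121.2958
  Σ                  4,865.5768    18,784.9792
P = 4,865.5768; Macaulay duration = 18,784.9792 / 4,865.5768 = 3.86079 half-year periods = 1.93040 years.
Modified duration = D_Mac / (1 + y) = 1.93040 / 1.031 = 1.87235 years.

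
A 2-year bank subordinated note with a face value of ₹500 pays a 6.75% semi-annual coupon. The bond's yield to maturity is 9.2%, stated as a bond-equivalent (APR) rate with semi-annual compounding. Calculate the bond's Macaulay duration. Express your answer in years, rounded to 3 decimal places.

Periodic yield y = 0.046. Discount each cash flow and weight by its period:
  t   CF        PV=CF/(1+0.046)^t    t·PV
  1       16.875        16.1329        16.1329
  2       16.875        15.4234        30.8468
  3       16.875        14.7451        44.2354
  4      516.875       431.7763     1,727.1052
  Σ                    478.0777     1,818.3203
Price P = Σ PV = 478.0777.
Macaulay duration = Σ(t·PV) / P = 1,818.3203 / 478.0777 = 3.80340 half-year periods.
In years: 3.80340 / 2 = 1.90170 years.

1.902 years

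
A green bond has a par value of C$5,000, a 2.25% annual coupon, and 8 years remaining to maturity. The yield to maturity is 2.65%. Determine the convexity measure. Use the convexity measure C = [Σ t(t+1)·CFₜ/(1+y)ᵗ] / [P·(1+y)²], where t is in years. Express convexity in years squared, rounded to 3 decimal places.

61.540

With y = 0.0265:
  t   CF        PV=CF/(1+0.0265)^t    t·PV        t(t+1)·PV
  1       112.50       109.5957       109.5957         219.1914
  2       112.50       106.7664       213.5328         640.5984
  3       112.50       104.0101       312.0304       1,248.1216
  4       112.50       101.3250       405.3001       2,026.5004
  5       112.50        98.7092       493.5461       2,961.2768
  6       112.50        96.1610       576.9658       4,038.7604
  7       112.50        93.6785       655.7494       5,245.9950
  8     5,112.50     4,147.2641    33,178.1127     298,603.0145
  Σ                  4,857.5100    35,944.8330     314,983.4587
P = 4,857.5100.
Convexity = Σ t(t+1)·PV / [P·(1+y)²] = 314,983.4587 / (4,857.5100 × 1.053702) = 61.53981.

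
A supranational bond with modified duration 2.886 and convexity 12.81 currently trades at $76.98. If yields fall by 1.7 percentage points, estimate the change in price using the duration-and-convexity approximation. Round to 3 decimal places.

Duration effect: -D_mod·Δy = -2.886 × (-0.017) = +0.049062
Convexity effect: ½·C·(Δy)² = 0.5 × 12.81 × (-0.017)² = +0.001851045
ΔP/P ≈ +0.049062 + 0.001851045 = +0.050913045
ΔP ≈ 76.98 × (+0.050913045) = +3.9192862041.

+$3.919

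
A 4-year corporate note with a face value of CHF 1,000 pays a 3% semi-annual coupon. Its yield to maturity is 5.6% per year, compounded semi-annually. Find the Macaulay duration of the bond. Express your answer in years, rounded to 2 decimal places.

3.79 years

Periodic yield y = 0.028. Discount each cash flow and weight by its period:
  t   CF        PV=CF/(1+0.028)^t    t·PV
  1        15.00        14.5914        14.5914
  2        15.00        14.1940        28.3880
  3        15.00        13.8074        41.4222
  4        15.00        13.4313        53.7253
  5        15.00        13.0655        65.3274
  6        15.00        12.7096        76.2577
  7        15.00        12.3634        86.5441
  8     1,015.00       813.8064     6,510.4516
  Σ                    907.9692     6,876.7078
Price P = Σ PV = 907.9692.
Macaulay duration = Σ(t·PV) / P = 6,876.7078 / 907.9692 = 7.57372 half-year periods.
In years: 7.57372 / 2 = 3.78686 years.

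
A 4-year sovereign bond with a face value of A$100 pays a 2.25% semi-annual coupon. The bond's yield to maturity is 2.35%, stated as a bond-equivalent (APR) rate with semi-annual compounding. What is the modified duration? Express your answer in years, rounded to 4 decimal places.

3.8026 years

Periodic yield y = 0.01175. First find Macaulay duration:
  t   CF        PV=CF/(1+0.01175)^t    t·PV
  1        1.125         1.1119         1.1119
  2        1.125         1.0990         2.1980
  3        1.125         1.0863         3.2588
  4        1.125         1.0736         4.2946
  5        1.125         1.0612         5.3059
  6        1.125         1.0488         6.2931
  7        1.125         1.0367         7.2567
  8      101.125        92.1028       736.8224
  Σ                     99.6203       766.5414
P = 99.6203; Macaulay duration = 766.5414 / 99.6203 = 7.69463 half-year periods = 3.84731 years.
Modified duration = D_Mac / (1 + y) = 3.84731 / 1.01175 = 3.80263 years.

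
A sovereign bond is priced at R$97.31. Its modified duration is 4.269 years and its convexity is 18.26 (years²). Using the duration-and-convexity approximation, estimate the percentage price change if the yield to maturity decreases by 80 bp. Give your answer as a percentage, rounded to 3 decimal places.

Duration effect: -D_mod·Δy = -4.269 × (-0.008) = +0.034152
Convexity effect: ½·C·(Δy)² = 0.5 × 18.26 × (-0.008)² = +0.00058432
ΔP/P ≈ +0.034152 + 0.00058432 = +0.03473632
= +3.473632%.

+3.474%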